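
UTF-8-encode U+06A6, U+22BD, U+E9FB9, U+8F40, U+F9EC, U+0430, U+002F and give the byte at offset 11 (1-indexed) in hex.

1-indexed offset 11 is 0-indexed offset 10.
U+06A6 → 2-byte form DA A6 at offsets 0–1.
U+22BD → 3-byte form E2 8A BD at offsets 2–4.
U+E9FB9 → 4-byte form F3 A9 BE B9 at offsets 5–8.
U+8F40 → 3-byte form E8 BD 80 at offsets 9–11.
Offset 10 falls in char 4's range; it's byte 2 of E8 BD 80 = 0xBD.

0xBD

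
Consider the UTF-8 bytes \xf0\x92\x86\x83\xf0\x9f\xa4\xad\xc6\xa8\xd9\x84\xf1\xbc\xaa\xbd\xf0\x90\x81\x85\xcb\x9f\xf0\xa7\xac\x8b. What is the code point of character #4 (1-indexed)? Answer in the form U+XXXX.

Offset 0: leading byte 0xF0 = 11110000 → 4-byte char #1 = F0 92 86 83.
Offset 4: leading byte 0xF0 = 11110000 → 4-byte char #2 = F0 9F A4 AD.
Offset 8: leading byte 0xC6 = 11000110 → 2-byte char #3 = C6 A8.
Offset 10: leading byte 0xD9 = 11011001 → 2-byte char #4 = D9 84.
Leading byte 0xD9 = 11011001 matches 110xxxxx → 2-byte sequence.
Byte 1: 0xD9 = 11011001, payload 11001 (5 bits).
Byte 2: 0x84 = 10000100 (10xxxxxx ✓), payload 000100.
Concatenate: 11001000100 = 0x644 (11 bits → U+0644).

U+0644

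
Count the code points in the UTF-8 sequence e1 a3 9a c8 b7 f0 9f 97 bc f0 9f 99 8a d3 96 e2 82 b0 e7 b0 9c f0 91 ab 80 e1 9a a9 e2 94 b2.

Byte at offset 0: 0xE1 = 11100001 → 3-byte char (#1). Advance 3.
Byte at offset 3: 0xC8 = 11001000 → 2-byte char (#2). Advance 2.
Byte at offset 5: 0xF0 = 11110000 → 4-byte char (#3). Advance 4.
Byte at offset 9: 0xF0 = 11110000 → 4-byte char (#4). Advance 4.
Byte at offset 13: 0xD3 = 11010011 → 2-byte char (#5). Advance 2.
Byte at offset 15: 0xE2 = 11100010 → 3-byte char (#6). Advance 3.
Byte at offset 18: 0xE7 = 11100111 → 3-byte char (#7). Advance 3.
Byte at offset 21: 0xF0 = 11110000 → 4-byte char (#8). Advance 4.
Byte at offset 25: 0xE1 = 11100001 → 3-byte char (#9). Advance 3.
Byte at offset 28: 0xE2 = 11100010 → 3-byte char (#10). Advance 3.
Reached end at offset 31 after 10 code points.

10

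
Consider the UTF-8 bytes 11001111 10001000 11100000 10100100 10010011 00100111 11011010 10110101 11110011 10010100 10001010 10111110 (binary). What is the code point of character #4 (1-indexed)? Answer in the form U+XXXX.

U+06B5

Offset 0: leading byte 0xCF = 11001111 → 2-byte char #1 = CF 88.
Offset 2: leading byte 0xE0 = 11100000 → 3-byte char #2 = E0 A4 93.
Offset 5: leading byte 0x27 = 00100111 → 1-byte char #3 = 27.
Offset 6: leading byte 0xDA = 11011010 → 2-byte char #4 = DA B5.
Leading byte 0xDA = 11011010 matches 110xxxxx → 2-byte sequence.
Byte 1: 0xDA = 11011010, payload 11010 (5 bits).
Byte 2: 0xB5 = 10110101 (10xxxxxx ✓), payload 110101.
Concatenate: 11010110101 = 0x6B5 (11 bits → U+06B5).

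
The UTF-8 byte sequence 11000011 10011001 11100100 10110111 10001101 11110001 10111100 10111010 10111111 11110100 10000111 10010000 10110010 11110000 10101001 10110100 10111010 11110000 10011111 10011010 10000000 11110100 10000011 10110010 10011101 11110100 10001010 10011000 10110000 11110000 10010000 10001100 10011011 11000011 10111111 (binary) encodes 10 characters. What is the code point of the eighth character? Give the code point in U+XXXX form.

U+10A630

Offset 0: leading byte 0xC3 = 11000011 → 2-byte char #1 = C3 99.
Offset 2: leading byte 0xE4 = 11100100 → 3-byte char #2 = E4 B7 8D.
Offset 5: leading byte 0xF1 = 11110001 → 4-byte char #3 = F1 BC BA BF.
Offset 9: leading byte 0xF4 = 11110100 → 4-byte char #4 = F4 87 90 B2.
Offset 13: leading byte 0xF0 = 11110000 → 4-byte char #5 = F0 A9 B4 BA.
Offset 17: leading byte 0xF0 = 11110000 → 4-byte char #6 = F0 9F 9A 80.
Offset 21: leading byte 0xF4 = 11110100 → 4-byte char #7 = F4 83 B2 9D.
Offset 25: leading byte 0xF4 = 11110100 → 4-byte char #8 = F4 8A 98 B0.
Leading byte 0xF4 = 11110100 matches 11110xxx → 4-byte sequence.
Byte 1: 0xF4 = 11110100, payload 100 (3 bits).
Byte 2: 0x8A = 10001010 (10xxxxxx ✓), payload 001010.
Byte 3: 0x98 = 10011000 (10xxxxxx ✓), payload 011000.
Byte 4: 0xB0 = 10110000 (10xxxxxx ✓), payload 110000.
Concatenate: 100001010011000110000 = 0x10A630 (21 bits → U+10A630).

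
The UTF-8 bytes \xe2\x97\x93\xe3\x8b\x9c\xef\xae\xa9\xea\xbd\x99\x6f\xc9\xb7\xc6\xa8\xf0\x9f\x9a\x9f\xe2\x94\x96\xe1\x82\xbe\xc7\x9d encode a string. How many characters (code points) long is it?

11

Byte at offset 0: 0xE2 = 11100010 → 3-byte char (#1). Advance 3.
Byte at offset 3: 0xE3 = 11100011 → 3-byte char (#2). Advance 3.
Byte at offset 6: 0xEF = 11101111 → 3-byte char (#3). Advance 3.
Byte at offset 9: 0xEA = 11101010 → 3-byte char (#4). Advance 3.
Byte at offset 12: 0x6F = 01101111 → 1-byte char (#5). Advance 1.
Byte at offset 13: 0xC9 = 11001001 → 2-byte char (#6). Advance 2.
Byte at offset 15: 0xC6 = 11000110 → 2-byte char (#7). Advance 2.
Byte at offset 17: 0xF0 = 11110000 → 4-byte char (#8). Advance 4.
Byte at offset 21: 0xE2 = 11100010 → 3-byte char (#9). Advance 3.
Byte at offset 24: 0xE1 = 11100001 → 3-byte char (#10). Advance 3.
Byte at offset 27: 0xC7 = 11000111 → 2-byte char (#11). Advance 2.
Reached end at offset 29 after 11 code points.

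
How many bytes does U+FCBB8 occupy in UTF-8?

U+FCBB8 = 0xFCBB8. UTF-8 uses 1 byte below 0x80, 2 below 0x800, 3 below 0x10000, 4 up to 0x10FFFF. 0xFCBB8 is in U+10000–U+10FFFF → 4 bytes.

4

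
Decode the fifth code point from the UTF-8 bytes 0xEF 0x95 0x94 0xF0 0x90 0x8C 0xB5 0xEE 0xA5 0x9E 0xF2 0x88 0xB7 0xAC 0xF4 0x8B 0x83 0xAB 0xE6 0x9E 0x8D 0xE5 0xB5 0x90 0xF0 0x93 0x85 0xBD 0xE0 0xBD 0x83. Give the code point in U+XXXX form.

Offset 0: leading byte 0xEF = 11101111 → 3-byte char #1 = EF 95 94.
Offset 3: leading byte 0xF0 = 11110000 → 4-byte char #2 = F0 90 8C B5.
Offset 7: leading byte 0xEE = 11101110 → 3-byte char #3 = EE A5 9E.
Offset 10: leading byte 0xF2 = 11110010 → 4-byte char #4 = F2 88 B7 AC.
Offset 14: leading byte 0xF4 = 11110100 → 4-byte char #5 = F4 8B 83 AB.
Leading byte 0xF4 = 11110100 matches 11110xxx → 4-byte sequence.
Byte 1: 0xF4 = 11110100, payload 100 (3 bits).
Byte 2: 0x8B = 10001011 (10xxxxxx ✓), payload 001011.
Byte 3: 0x83 = 10000011 (10xxxxxx ✓), payload 000011.
Byte 4: 0xAB = 10101011 (10xxxxxx ✓), payload 101011.
Concatenate: 100001011000011101011 = 0x10B0EB (21 bits → U+10B0EB).

U+10B0EB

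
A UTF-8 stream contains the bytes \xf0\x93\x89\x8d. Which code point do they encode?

Leading byte 0xF0 = 11110000 matches 11110xxx → 4-byte sequence.
Byte 1: 0xF0 = 11110000, payload 000 (3 bits).
Byte 2: 0x93 = 10010011 (10xxxxxx ✓), payload 010011.
Byte 3: 0x89 = 10001001 (10xxxxxx ✓), payload 001001.
Byte 4: 0x8D = 10001101 (10xxxxxx ✓), payload 001101.
Concatenate: 000010011001001001101 = 0x1324D (21 bits → U+1324D).

U+1324D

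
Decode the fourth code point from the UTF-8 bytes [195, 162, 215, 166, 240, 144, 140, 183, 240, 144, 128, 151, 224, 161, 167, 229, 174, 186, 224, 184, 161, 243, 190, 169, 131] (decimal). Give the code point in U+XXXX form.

U+10017

Offset 0: leading byte 0xC3 = 11000011 → 2-byte char #1 = C3 A2.
Offset 2: leading byte 0xD7 = 11010111 → 2-byte char #2 = D7 A6.
Offset 4: leading byte 0xF0 = 11110000 → 4-byte char #3 = F0 90 8C B7.
Offset 8: leading byte 0xF0 = 11110000 → 4-byte char #4 = F0 90 80 97.
Leading byte 0xF0 = 11110000 matches 11110xxx → 4-byte sequence.
Byte 1: 0xF0 = 11110000, payload 000 (3 bits).
Byte 2: 0x90 = 10010000 (10xxxxxx ✓), payload 010000.
Byte 3: 0x80 = 10000000 (10xxxxxx ✓), payload 000000.
Byte 4: 0x97 = 10010111 (10xxxxxx ✓), payload 010111.
Concatenate: 000010000000000010111 = 0x10017 (21 bits → U+10017).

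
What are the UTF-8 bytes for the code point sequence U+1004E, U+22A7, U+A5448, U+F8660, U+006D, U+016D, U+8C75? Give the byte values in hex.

F0 90 81 8E E2 8A A7 F2 A5 91 88 F3 B8 99 A0 6D C5 AD E8 B1 B5

U+1004E: 4-byte form → F0 90 81 8E.
U+22A7: 3-byte form → E2 8A A7.
U+A5448: 4-byte form → F2 A5 91 88.
U+F8660: 4-byte form → F3 B8 99 A0.
U+006D: 1-byte form → 6D.
U+016D: 2-byte form → C5 AD.
U+8C75: 3-byte form → E8 B1 B5.
Concatenated (21 bytes): F0 90 81 8E E2 8A A7 F2 A5 91 88 F3 B8 99 A0 6D C5 AD E8 B1 B5.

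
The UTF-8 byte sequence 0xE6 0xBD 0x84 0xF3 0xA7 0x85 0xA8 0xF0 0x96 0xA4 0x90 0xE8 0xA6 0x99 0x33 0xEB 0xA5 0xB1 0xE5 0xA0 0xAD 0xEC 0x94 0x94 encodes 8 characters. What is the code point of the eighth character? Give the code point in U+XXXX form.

U+C514

Offset 0: leading byte 0xE6 = 11100110 → 3-byte char #1 = E6 BD 84.
Offset 3: leading byte 0xF3 = 11110011 → 4-byte char #2 = F3 A7 85 A8.
Offset 7: leading byte 0xF0 = 11110000 → 4-byte char #3 = F0 96 A4 90.
Offset 11: leading byte 0xE8 = 11101000 → 3-byte char #4 = E8 A6 99.
Offset 14: leading byte 0x33 = 00110011 → 1-byte char #5 = 33.
Offset 15: leading byte 0xEB = 11101011 → 3-byte char #6 = EB A5 B1.
Offset 18: leading byte 0xE5 = 11100101 → 3-byte char #7 = E5 A0 AD.
Offset 21: leading byte 0xEC = 11101100 → 3-byte char #8 = EC 94 94.
Leading byte 0xEC = 11101100 matches 1110xxxx → 3-byte sequence.
Byte 1: 0xEC = 11101100, payload 1100 (4 bits).
Byte 2: 0x94 = 10010100 (10xxxxxx ✓), payload 010100.
Byte 3: 0x94 = 10010100 (10xxxxxx ✓), payload 010100.
Concatenate: 1100010100010100 = 0xC514 (16 bits → U+C514).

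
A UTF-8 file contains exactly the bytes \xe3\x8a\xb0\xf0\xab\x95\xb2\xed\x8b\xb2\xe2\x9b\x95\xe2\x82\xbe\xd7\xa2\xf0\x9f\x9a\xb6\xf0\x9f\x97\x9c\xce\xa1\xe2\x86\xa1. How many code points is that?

Byte at offset 0: 0xE3 = 11100011 → 3-byte char (#1). Advance 3.
Byte at offset 3: 0xF0 = 11110000 → 4-byte char (#2). Advance 4.
Byte at offset 7: 0xED = 11101101 → 3-byte char (#3). Advance 3.
Byte at offset 10: 0xE2 = 11100010 → 3-byte char (#4). Advance 3.
Byte at offset 13: 0xE2 = 11100010 → 3-byte char (#5). Advance 3.
Byte at offset 16: 0xD7 = 11010111 → 2-byte char (#6). Advance 2.
Byte at offset 18: 0xF0 = 11110000 → 4-byte char (#7). Advance 4.
Byte at offset 22: 0xF0 = 11110000 → 4-byte char (#8). Advance 4.
Byte at offset 26: 0xCE = 11001110 → 2-byte char (#9). Advance 2.
Byte at offset 28: 0xE2 = 11100010 → 3-byte char (#10). Advance 3.
Reached end at offset 31 after 10 code points.

10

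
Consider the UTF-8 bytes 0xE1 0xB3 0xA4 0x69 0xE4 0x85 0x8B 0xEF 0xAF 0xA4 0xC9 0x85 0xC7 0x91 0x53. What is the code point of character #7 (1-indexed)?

U+0053

Offset 0: leading byte 0xE1 = 11100001 → 3-byte char #1 = E1 B3 A4.
Offset 3: leading byte 0x69 = 01101001 → 1-byte char #2 = 69.
Offset 4: leading byte 0xE4 = 11100100 → 3-byte char #3 = E4 85 8B.
Offset 7: leading byte 0xEF = 11101111 → 3-byte char #4 = EF AF A4.
Offset 10: leading byte 0xC9 = 11001001 → 2-byte char #5 = C9 85.
Offset 12: leading byte 0xC7 = 11000111 → 2-byte char #6 = C7 91.
Offset 14: leading byte 0x53 = 01010011 → 1-byte char #7 = 53.
Leading byte 0x53 = 01010011 matches 0xxxxxxx → 1-byte sequence.
Byte 1: 0x53 = 01010011, payload 1010011 (7 bits).
Concatenate: 1010011 = 0x53 (7 bits → U+0053).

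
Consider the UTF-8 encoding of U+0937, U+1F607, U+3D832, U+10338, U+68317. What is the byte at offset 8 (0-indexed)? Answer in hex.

0xBD

U+0937 → 3-byte form E0 A4 B7 at offsets 0–2.
U+1F607 → 4-byte form F0 9F 98 87 at offsets 3–6.
U+3D832 → 4-byte form F0 BD A0 B2 at offsets 7–10.
Offset 8 falls in char 3's range; it's byte 2 of F0 BD A0 B2 = 0xBD.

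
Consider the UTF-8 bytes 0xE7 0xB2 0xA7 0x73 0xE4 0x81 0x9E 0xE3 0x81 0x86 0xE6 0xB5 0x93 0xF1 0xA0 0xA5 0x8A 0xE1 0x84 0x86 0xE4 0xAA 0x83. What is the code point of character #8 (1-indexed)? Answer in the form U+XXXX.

U+4A83

Offset 0: leading byte 0xE7 = 11100111 → 3-byte char #1 = E7 B2 A7.
Offset 3: leading byte 0x73 = 01110011 → 1-byte char #2 = 73.
Offset 4: leading byte 0xE4 = 11100100 → 3-byte char #3 = E4 81 9E.
Offset 7: leading byte 0xE3 = 11100011 → 3-byte char #4 = E3 81 86.
Offset 10: leading byte 0xE6 = 11100110 → 3-byte char #5 = E6 B5 93.
Offset 13: leading byte 0xF1 = 11110001 → 4-byte char #6 = F1 A0 A5 8A.
Offset 17: leading byte 0xE1 = 11100001 → 3-byte char #7 = E1 84 86.
Offset 20: leading byte 0xE4 = 11100100 → 3-byte char #8 = E4 AA 83.
Leading byte 0xE4 = 11100100 matches 1110xxxx → 3-byte sequence.
Byte 1: 0xE4 = 11100100, payload 0100 (4 bits).
Byte 2: 0xAA = 10101010 (10xxxxxx ✓), payload 101010.
Byte 3: 0x83 = 10000011 (10xxxxxx ✓), payload 000011.
Concatenate: 0100101010000011 = 0x4A83 (16 bits → U+4A83).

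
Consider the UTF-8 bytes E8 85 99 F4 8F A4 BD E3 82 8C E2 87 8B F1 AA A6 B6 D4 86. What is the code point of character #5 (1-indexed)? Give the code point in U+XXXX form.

Offset 0: leading byte 0xE8 = 11101000 → 3-byte char #1 = E8 85 99.
Offset 3: leading byte 0xF4 = 11110100 → 4-byte char #2 = F4 8F A4 BD.
Offset 7: leading byte 0xE3 = 11100011 → 3-byte char #3 = E3 82 8C.
Offset 10: leading byte 0xE2 = 11100010 → 3-byte char #4 = E2 87 8B.
Offset 13: leading byte 0xF1 = 11110001 → 4-byte char #5 = F1 AA A6 B6.
Leading byte 0xF1 = 11110001 matches 11110xxx → 4-byte sequence.
Byte 1: 0xF1 = 11110001, payload 001 (3 bits).
Byte 2: 0xAA = 10101010 (10xxxxxx ✓), payload 101010.
Byte 3: 0xA6 = 10100110 (10xxxxxx ✓), payload 100110.
Byte 4: 0xB6 = 10110110 (10xxxxxx ✓), payload 110110.
Concatenate: 001101010100110110110 = 0x6A9B6 (21 bits → U+6A9B6).

U+6A9B6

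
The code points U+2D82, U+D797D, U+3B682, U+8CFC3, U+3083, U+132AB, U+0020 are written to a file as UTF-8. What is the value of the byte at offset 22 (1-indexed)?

0xAB

1-indexed offset 22 is 0-indexed offset 21.
U+2D82 → 3-byte form E2 B6 82 at offsets 0–2.
U+D797D → 4-byte form F3 97 A5 BD at offsets 3–6.
U+3B682 → 4-byte form F0 BB 9A 82 at offsets 7–10.
U+8CFC3 → 4-byte form F2 8C BF 83 at offsets 11–14.
U+3083 → 3-byte form E3 82 83 at offsets 15–17.
U+132AB → 4-byte form F0 93 8A AB at offsets 18–21.
Offset 21 falls in char 6's range; it's byte 4 of F0 93 8A AB = 0xAB.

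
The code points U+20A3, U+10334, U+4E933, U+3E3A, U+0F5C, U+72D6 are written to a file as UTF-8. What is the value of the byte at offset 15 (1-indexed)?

1-indexed offset 15 is 0-indexed offset 14.
U+20A3 → 3-byte form E2 82 A3 at offsets 0–2.
U+10334 → 4-byte form F0 90 8C B4 at offsets 3–6.
U+4E933 → 4-byte form F1 8E A4 B3 at offsets 7–10.
U+3E3A → 3-byte form E3 B8 BA at offsets 11–13.
U+0F5C → 3-byte form E0 BD 9C at offsets 14–16.
Offset 14 falls in char 5's range; it's byte 1 of E0 BD 9C = 0xE0.

0xE0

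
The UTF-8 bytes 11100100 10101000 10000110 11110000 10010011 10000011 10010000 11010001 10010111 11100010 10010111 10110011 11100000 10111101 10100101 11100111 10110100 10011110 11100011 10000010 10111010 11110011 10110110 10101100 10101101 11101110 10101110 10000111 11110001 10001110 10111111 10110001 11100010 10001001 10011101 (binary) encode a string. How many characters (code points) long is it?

11

Byte at offset 0: 0xE4 = 11100100 → 3-byte char (#1). Advance 3.
Byte at offset 3: 0xF0 = 11110000 → 4-byte char (#2). Advance 4.
Byte at offset 7: 0xD1 = 11010001 → 2-byte char (#3). Advance 2.
Byte at offset 9: 0xE2 = 11100010 → 3-byte char (#4). Advance 3.
Byte at offset 12: 0xE0 = 11100000 → 3-byte char (#5). Advance 3.
Byte at offset 15: 0xE7 = 11100111 → 3-byte char (#6). Advance 3.
Byte at offset 18: 0xE3 = 11100011 → 3-byte char (#7). Advance 3.
Byte at offset 21: 0xF3 = 11110011 → 4-byte char (#8). Advance 4.
Byte at offset 25: 0xEE = 11101110 → 3-byte char (#9). Advance 3.
Byte at offset 28: 0xF1 = 11110001 → 4-byte char (#10). Advance 4.
Byte at offset 32: 0xE2 = 11100010 → 3-byte char (#11). Advance 3.
Reached end at offset 35 after 11 code points.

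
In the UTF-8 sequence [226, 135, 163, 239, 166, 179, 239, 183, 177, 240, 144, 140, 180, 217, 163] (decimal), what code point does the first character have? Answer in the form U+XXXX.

U+21E3

Offset 0: leading byte 0xE2 = 11100010 → 3-byte char #1 = E2 87 A3.
Leading byte 0xE2 = 11100010 matches 1110xxxx → 3-byte sequence.
Byte 1: 0xE2 = 11100010, payload 0010 (4 bits).
Byte 2: 0x87 = 10000111 (10xxxxxx ✓), payload 000111.
Byte 3: 0xA3 = 10100011 (10xxxxxx ✓), payload 100011.
Concatenate: 0010000111100011 = 0x21E3 (16 bits → U+21E3).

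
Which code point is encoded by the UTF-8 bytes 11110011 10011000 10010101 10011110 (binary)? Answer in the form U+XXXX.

U+D855E

Leading byte 0xF3 = 11110011 matches 11110xxx → 4-byte sequence.
Byte 1: 0xF3 = 11110011, payload 011 (3 bits).
Byte 2: 0x98 = 10011000 (10xxxxxx ✓), payload 011000.
Byte 3: 0x95 = 10010101 (10xxxxxx ✓), payload 010101.
Byte 4: 0x9E = 10011110 (10xxxxxx ✓), payload 011110.
Concatenate: 011011000010101011110 = 0xD855E (21 bits → U+D855E).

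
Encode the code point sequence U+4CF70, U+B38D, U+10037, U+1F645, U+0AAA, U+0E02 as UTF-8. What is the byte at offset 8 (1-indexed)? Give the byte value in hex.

0xF0

1-indexed offset 8 is 0-indexed offset 7.
U+4CF70 → 4-byte form F1 8C BD B0 at offsets 0–3.
U+B38D → 3-byte form EB 8E 8D at offsets 4–6.
U+10037 → 4-byte form F0 90 80 B7 at offsets 7–10.
Offset 7 falls in char 3's range; it's byte 1 of F0 90 80 B7 = 0xF0.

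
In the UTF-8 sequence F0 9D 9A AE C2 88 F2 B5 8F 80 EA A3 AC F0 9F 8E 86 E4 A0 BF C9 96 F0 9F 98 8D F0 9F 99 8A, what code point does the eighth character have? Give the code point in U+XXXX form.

Offset 0: leading byte 0xF0 = 11110000 → 4-byte char #1 = F0 9D 9A AE.
Offset 4: leading byte 0xC2 = 11000010 → 2-byte char #2 = C2 88.
Offset 6: leading byte 0xF2 = 11110010 → 4-byte char #3 = F2 B5 8F 80.
Offset 10: leading byte 0xEA = 11101010 → 3-byte char #4 = EA A3 AC.
Offset 13: leading byte 0xF0 = 11110000 → 4-byte char #5 = F0 9F 8E 86.
Offset 17: leading byte 0xE4 = 11100100 → 3-byte char #6 = E4 A0 BF.
Offset 20: leading byte 0xC9 = 11001001 → 2-byte char #7 = C9 96.
Offset 22: leading byte 0xF0 = 11110000 → 4-byte char #8 = F0 9F 98 8D.
Leading byte 0xF0 = 11110000 matches 11110xxx → 4-byte sequence.
Byte 1: 0xF0 = 11110000, payload 000 (3 bits).
Byte 2: 0x9F = 10011111 (10xxxxxx ✓), payload 011111.
Byte 3: 0x98 = 10011000 (10xxxxxx ✓), payload 011000.
Byte 4: 0x8D = 10001101 (10xxxxxx ✓), payload 001101.
Concatenate: 000011111011000001101 = 0x1F60D (21 bits → U+1F60D).

U+1F60D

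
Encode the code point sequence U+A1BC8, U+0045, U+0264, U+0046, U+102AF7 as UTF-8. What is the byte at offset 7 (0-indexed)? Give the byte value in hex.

U+A1BC8 → 4-byte form F2 A1 AF 88 at offsets 0–3.
U+0045 → 1-byte form 45 at offsets 4–4.
U+0264 → 2-byte form C9 A4 at offsets 5–6.
U+0046 → 1-byte form 46 at offsets 7–7.
Offset 7 falls in char 4's range; it's byte 1 of 46 = 0x46.

0x46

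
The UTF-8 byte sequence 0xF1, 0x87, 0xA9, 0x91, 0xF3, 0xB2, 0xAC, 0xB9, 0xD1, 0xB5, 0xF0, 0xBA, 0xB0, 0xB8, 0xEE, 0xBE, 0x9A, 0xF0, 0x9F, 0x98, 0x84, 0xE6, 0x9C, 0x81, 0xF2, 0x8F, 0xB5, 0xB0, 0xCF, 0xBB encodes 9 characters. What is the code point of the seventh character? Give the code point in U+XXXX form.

U+6701

Offset 0: leading byte 0xF1 = 11110001 → 4-byte char #1 = F1 87 A9 91.
Offset 4: leading byte 0xF3 = 11110011 → 4-byte char #2 = F3 B2 AC B9.
Offset 8: leading byte 0xD1 = 11010001 → 2-byte char #3 = D1 B5.
Offset 10: leading byte 0xF0 = 11110000 → 4-byte char #4 = F0 BA B0 B8.
Offset 14: leading byte 0xEE = 11101110 → 3-byte char #5 = EE BE 9A.
Offset 17: leading byte 0xF0 = 11110000 → 4-byte char #6 = F0 9F 98 84.
Offset 21: leading byte 0xE6 = 11100110 → 3-byte char #7 = E6 9C 81.
Leading byte 0xE6 = 11100110 matches 1110xxxx → 3-byte sequence.
Byte 1: 0xE6 = 11100110, payload 0110 (4 bits).
Byte 2: 0x9C = 10011100 (10xxxxxx ✓), payload 011100.
Byte 3: 0x81 = 10000001 (10xxxxxx ✓), payload 000001.
Concatenate: 0110011100000001 = 0x6701 (16 bits → U+6701).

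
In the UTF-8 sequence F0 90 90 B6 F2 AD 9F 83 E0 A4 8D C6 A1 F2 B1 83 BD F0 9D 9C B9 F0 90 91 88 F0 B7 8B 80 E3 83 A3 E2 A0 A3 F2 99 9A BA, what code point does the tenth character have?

Offset 0: leading byte 0xF0 = 11110000 → 4-byte char #1 = F0 90 90 B6.
Offset 4: leading byte 0xF2 = 11110010 → 4-byte char #2 = F2 AD 9F 83.
Offset 8: leading byte 0xE0 = 11100000 → 3-byte char #3 = E0 A4 8D.
Offset 11: leading byte 0xC6 = 11000110 → 2-byte char #4 = C6 A1.
Offset 13: leading byte 0xF2 = 11110010 → 4-byte char #5 = F2 B1 83 BD.
Offset 17: leading byte 0xF0 = 11110000 → 4-byte char #6 = F0 9D 9C B9.
Offset 21: leading byte 0xF0 = 11110000 → 4-byte char #7 = F0 90 91 88.
Offset 25: leading byte 0xF0 = 11110000 → 4-byte char #8 = F0 B7 8B 80.
Offset 29: leading byte 0xE3 = 11100011 → 3-byte char #9 = E3 83 A3.
Offset 32: leading byte 0xE2 = 11100010 → 3-byte char #10 = E2 A0 A3.
Leading byte 0xE2 = 11100010 matches 1110xxxx → 3-byte sequence.
Byte 1: 0xE2 = 11100010, payload 0010 (4 bits).
Byte 2: 0xA0 = 10100000 (10xxxxxx ✓), payload 100000.
Byte 3: 0xA3 = 10100011 (10xxxxxx ✓), payload 100011.
Concatenate: 0010100000100011 = 0x2823 (16 bits → U+2823).

U+2823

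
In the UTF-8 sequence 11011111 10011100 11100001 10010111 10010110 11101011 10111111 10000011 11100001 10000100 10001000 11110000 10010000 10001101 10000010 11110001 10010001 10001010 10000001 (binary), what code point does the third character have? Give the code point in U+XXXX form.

U+BFC3

Offset 0: leading byte 0xDF = 11011111 → 2-byte char #1 = DF 9C.
Offset 2: leading byte 0xE1 = 11100001 → 3-byte char #2 = E1 97 96.
Offset 5: leading byte 0xEB = 11101011 → 3-byte char #3 = EB BF 83.
Leading byte 0xEB = 11101011 matches 1110xxxx → 3-byte sequence.
Byte 1: 0xEB = 11101011, payload 1011 (4 bits).
Byte 2: 0xBF = 10111111 (10xxxxxx ✓), payload 111111.
Byte 3: 0x83 = 10000011 (10xxxxxx ✓), payload 000011.
Concatenate: 1011111111000011 = 0xBFC3 (16 bits → U+BFC3).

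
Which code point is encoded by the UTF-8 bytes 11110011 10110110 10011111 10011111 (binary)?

U+F67DF

Leading byte 0xF3 = 11110011 matches 11110xxx → 4-byte sequence.
Byte 1: 0xF3 = 11110011, payload 011 (3 bits).
Byte 2: 0xB6 = 10110110 (10xxxxxx ✓), payload 110110.
Byte 3: 0x9F = 10011111 (10xxxxxx ✓), payload 011111.
Byte 4: 0x9F = 10011111 (10xxxxxx ✓), payload 011111.
Concatenate: 011110110011111011111 = 0xF67DF (21 bits → U+F67DF).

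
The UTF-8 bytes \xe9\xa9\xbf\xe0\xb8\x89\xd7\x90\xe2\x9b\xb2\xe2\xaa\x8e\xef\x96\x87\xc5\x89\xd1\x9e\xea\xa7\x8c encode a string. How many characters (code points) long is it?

Byte at offset 0: 0xE9 = 11101001 → 3-byte char (#1). Advance 3.
Byte at offset 3: 0xE0 = 11100000 → 3-byte char (#2). Advance 3.
Byte at offset 6: 0xD7 = 11010111 → 2-byte char (#3). Advance 2.
Byte at offset 8: 0xE2 = 11100010 → 3-byte char (#4). Advance 3.
Byte at offset 11: 0xE2 = 11100010 → 3-byte char (#5). Advance 3.
Byte at offset 14: 0xEF = 11101111 → 3-byte char (#6). Advance 3.
Byte at offset 17: 0xC5 = 11000101 → 2-byte char (#7). Advance 2.
Byte at offset 19: 0xD1 = 11010001 → 2-byte char (#8). Advance 2.
Byte at offset 21: 0xEA = 11101010 → 3-byte char (#9). Advance 3.
Reached end at offset 24 after 9 code points.

9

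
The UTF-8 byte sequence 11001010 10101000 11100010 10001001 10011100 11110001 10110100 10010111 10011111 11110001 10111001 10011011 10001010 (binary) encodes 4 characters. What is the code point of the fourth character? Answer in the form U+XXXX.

Offset 0: leading byte 0xCA = 11001010 → 2-byte char #1 = CA A8.
Offset 2: leading byte 0xE2 = 11100010 → 3-byte char #2 = E2 89 9C.
Offset 5: leading byte 0xF1 = 11110001 → 4-byte char #3 = F1 B4 97 9F.
Offset 9: leading byte 0xF1 = 11110001 → 4-byte char #4 = F1 B9 9B 8A.
Leading byte 0xF1 = 11110001 matches 11110xxx → 4-byte sequence.
Byte 1: 0xF1 = 11110001, payload 001 (3 bits).
Byte 2: 0xB9 = 10111001 (10xxxxxx ✓), payload 111001.
Byte 3: 0x9B = 10011011 (10xxxxxx ✓), payload 011011.
Byte 4: 0x8A = 10001010 (10xxxxxx ✓), payload 001010.
Concatenate: 001111001011011001010 = 0x796CA (21 bits → U+796CA).

U+796CA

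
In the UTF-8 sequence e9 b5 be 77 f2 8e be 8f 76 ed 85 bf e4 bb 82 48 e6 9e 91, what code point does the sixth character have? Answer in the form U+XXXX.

U+4EC2

Offset 0: leading byte 0xE9 = 11101001 → 3-byte char #1 = E9 B5 BE.
Offset 3: leading byte 0x77 = 01110111 → 1-byte char #2 = 77.
Offset 4: leading byte 0xF2 = 11110010 → 4-byte char #3 = F2 8E BE 8F.
Offset 8: leading byte 0x76 = 01110110 → 1-byte char #4 = 76.
Offset 9: leading byte 0xED = 11101101 → 3-byte char #5 = ED 85 BF.
Offset 12: leading byte 0xE4 = 11100100 → 3-byte char #6 = E4 BB 82.
Leading byte 0xE4 = 11100100 matches 1110xxxx → 3-byte sequence.
Byte 1: 0xE4 = 11100100, payload 0100 (4 bits).
Byte 2: 0xBB = 10111011 (10xxxxxx ✓), payload 111011.
Byte 3: 0x82 = 10000010 (10xxxxxx ✓), payload 000010.
Concatenate: 0100111011000010 = 0x4EC2 (16 bits → U+4EC2).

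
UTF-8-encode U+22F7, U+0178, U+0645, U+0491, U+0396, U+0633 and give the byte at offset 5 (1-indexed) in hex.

0xB8

1-indexed offset 5 is 0-indexed offset 4.
U+22F7 → 3-byte form E2 8B B7 at offsets 0–2.
U+0178 → 2-byte form C5 B8 at offsets 3–4.
Offset 4 falls in char 2's range; it's byte 2 of C5 B8 = 0xB8.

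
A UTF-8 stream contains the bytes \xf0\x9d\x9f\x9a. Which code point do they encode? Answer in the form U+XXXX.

U+1D7DA

Leading byte 0xF0 = 11110000 matches 11110xxx → 4-byte sequence.
Byte 1: 0xF0 = 11110000, payload 000 (3 bits).
Byte 2: 0x9D = 10011101 (10xxxxxx ✓), payload 011101.
Byte 3: 0x9F = 10011111 (10xxxxxx ✓), payload 011111.
Byte 4: 0x9A = 10011010 (10xxxxxx ✓), payload 011010.
Concatenate: 000011101011111011010 = 0x1D7DA (21 bits → U+1D7DA).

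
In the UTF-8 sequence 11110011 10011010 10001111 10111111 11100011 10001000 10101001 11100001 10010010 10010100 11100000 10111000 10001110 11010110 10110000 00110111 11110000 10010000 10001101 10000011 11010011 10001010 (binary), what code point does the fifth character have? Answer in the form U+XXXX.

U+05B0

Offset 0: leading byte 0xF3 = 11110011 → 4-byte char #1 = F3 9A 8F BF.
Offset 4: leading byte 0xE3 = 11100011 → 3-byte char #2 = E3 88 A9.
Offset 7: leading byte 0xE1 = 11100001 → 3-byte char #3 = E1 92 94.
Offset 10: leading byte 0xE0 = 11100000 → 3-byte char #4 = E0 B8 8E.
Offset 13: leading byte 0xD6 = 11010110 → 2-byte char #5 = D6 B0.
Leading byte 0xD6 = 11010110 matches 110xxxxx → 2-byte sequence.
Byte 1: 0xD6 = 11010110, payload 10110 (5 bits).
Byte 2: 0xB0 = 10110000 (10xxxxxx ✓), payload 110000.
Concatenate: 10110110000 = 0x5B0 (11 bits → U+05B0).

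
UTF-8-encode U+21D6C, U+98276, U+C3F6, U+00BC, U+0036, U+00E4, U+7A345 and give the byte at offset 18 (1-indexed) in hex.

0xBA

1-indexed offset 18 is 0-indexed offset 17.
U+21D6C → 4-byte form F0 A1 B5 AC at offsets 0–3.
U+98276 → 4-byte form F2 98 89 B6 at offsets 4–7.
U+C3F6 → 3-byte form EC 8F B6 at offsets 8–10.
U+00BC → 2-byte form C2 BC at offsets 11–12.
U+0036 → 1-byte form 36 at offsets 13–13.
U+00E4 → 2-byte form C3 A4 at offsets 14–15.
U+7A345 → 4-byte form F1 BA 8D 85 at offsets 16–19.
Offset 17 falls in char 7's range; it's byte 2 of F1 BA 8D 85 = 0xBA.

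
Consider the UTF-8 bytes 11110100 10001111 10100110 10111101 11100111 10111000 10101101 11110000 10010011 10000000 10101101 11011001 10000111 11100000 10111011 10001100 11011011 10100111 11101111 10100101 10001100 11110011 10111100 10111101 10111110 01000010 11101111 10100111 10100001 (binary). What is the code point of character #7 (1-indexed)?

U+F94C

Offset 0: leading byte 0xF4 = 11110100 → 4-byte char #1 = F4 8F A6 BD.
Offset 4: leading byte 0xE7 = 11100111 → 3-byte char #2 = E7 B8 AD.
Offset 7: leading byte 0xF0 = 11110000 → 4-byte char #3 = F0 93 80 AD.
Offset 11: leading byte 0xD9 = 11011001 → 2-byte char #4 = D9 87.
Offset 13: leading byte 0xE0 = 11100000 → 3-byte char #5 = E0 BB 8C.
Offset 16: leading byte 0xDB = 11011011 → 2-byte char #6 = DB A7.
Offset 18: leading byte 0xEF = 11101111 → 3-byte char #7 = EF A5 8C.
Leading byte 0xEF = 11101111 matches 1110xxxx → 3-byte sequence.
Byte 1: 0xEF = 11101111, payload 1111 (4 bits).
Byte 2: 0xA5 = 10100101 (10xxxxxx ✓), payload 100101.
Byte 3: 0x8C = 10001100 (10xxxxxx ✓), payload 001100.
Concatenate: 1111100101001100 = 0xF94C (16 bits → U+F94C).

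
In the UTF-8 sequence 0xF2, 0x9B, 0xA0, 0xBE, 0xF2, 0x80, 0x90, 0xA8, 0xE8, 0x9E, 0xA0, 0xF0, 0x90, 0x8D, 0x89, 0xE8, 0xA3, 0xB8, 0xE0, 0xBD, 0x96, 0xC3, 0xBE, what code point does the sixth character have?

Offset 0: leading byte 0xF2 = 11110010 → 4-byte char #1 = F2 9B A0 BE.
Offset 4: leading byte 0xF2 = 11110010 → 4-byte char #2 = F2 80 90 A8.
Offset 8: leading byte 0xE8 = 11101000 → 3-byte char #3 = E8 9E A0.
Offset 11: leading byte 0xF0 = 11110000 → 4-byte char #4 = F0 90 8D 89.
Offset 15: leading byte 0xE8 = 11101000 → 3-byte char #5 = E8 A3 B8.
Offset 18: leading byte 0xE0 = 11100000 → 3-byte char #6 = E0 BD 96.
Leading byte 0xE0 = 11100000 matches 1110xxxx → 3-byte sequence.
Byte 1: 0xE0 = 11100000, payload 0000 (4 bits).
Byte 2: 0xBD = 10111101 (10xxxxxx ✓), payload 111101.
Byte 3: 0x96 = 10010110 (10xxxxxx ✓), payload 010110.
Concatenate: 0000111101010110 = 0xF56 (16 bits → U+0F56).

U+0F56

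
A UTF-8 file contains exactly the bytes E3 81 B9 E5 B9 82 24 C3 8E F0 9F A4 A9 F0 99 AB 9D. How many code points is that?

Byte at offset 0: 0xE3 = 11100011 → 3-byte char (#1). Advance 3.
Byte at offset 3: 0xE5 = 11100101 → 3-byte char (#2). Advance 3.
Byte at offset 6: 0x24 = 00100100 → 1-byte char (#3). Advance 1.
Byte at offset 7: 0xC3 = 11000011 → 2-byte char (#4). Advance 2.
Byte at offset 9: 0xF0 = 11110000 → 4-byte char (#5). Advance 4.
Byte at offset 13: 0xF0 = 11110000 → 4-byte char (#6). Advance 4.
Reached end at offset 17 after 6 code points.

6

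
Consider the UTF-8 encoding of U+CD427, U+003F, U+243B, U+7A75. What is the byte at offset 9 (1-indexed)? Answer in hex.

0xE7

1-indexed offset 9 is 0-indexed offset 8.
U+CD427 → 4-byte form F3 8D 90 A7 at offsets 0–3.
U+003F → 1-byte form 3F at offsets 4–4.
U+243B → 3-byte form E2 90 BB at offsets 5–7.
U+7A75 → 3-byte form E7 A9 B5 at offsets 8–10.
Offset 8 falls in char 4's range; it's byte 1 of E7 A9 B5 = 0xE7.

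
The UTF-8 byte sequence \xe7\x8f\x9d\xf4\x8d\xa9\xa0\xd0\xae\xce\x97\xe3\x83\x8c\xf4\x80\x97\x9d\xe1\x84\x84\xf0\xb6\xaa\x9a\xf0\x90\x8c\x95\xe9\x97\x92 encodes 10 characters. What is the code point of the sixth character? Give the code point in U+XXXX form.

Offset 0: leading byte 0xE7 = 11100111 → 3-byte char #1 = E7 8F 9D.
Offset 3: leading byte 0xF4 = 11110100 → 4-byte char #2 = F4 8D A9 A0.
Offset 7: leading byte 0xD0 = 11010000 → 2-byte char #3 = D0 AE.
Offset 9: leading byte 0xCE = 11001110 → 2-byte char #4 = CE 97.
Offset 11: leading byte 0xE3 = 11100011 → 3-byte char #5 = E3 83 8C.
Offset 14: leading byte 0xF4 = 11110100 → 4-byte char #6 = F4 80 97 9D.
Leading byte 0xF4 = 11110100 matches 11110xxx → 4-byte sequence.
Byte 1: 0xF4 = 11110100, payload 100 (3 bits).
Byte 2: 0x80 = 10000000 (10xxxxxx ✓), payload 000000.
Byte 3: 0x97 = 10010111 (10xxxxxx ✓), payload 010111.
Byte 4: 0x9D = 10011101 (10xxxxxx ✓), payload 011101.
Concatenate: 100000000010111011101 = 0x1005DD (21 bits → U+1005DD).

U+1005DD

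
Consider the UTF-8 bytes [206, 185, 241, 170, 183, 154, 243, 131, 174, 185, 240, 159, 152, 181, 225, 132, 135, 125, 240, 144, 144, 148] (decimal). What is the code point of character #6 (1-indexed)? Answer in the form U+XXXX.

U+007D

Offset 0: leading byte 0xCE = 11001110 → 2-byte char #1 = CE B9.
Offset 2: leading byte 0xF1 = 11110001 → 4-byte char #2 = F1 AA B7 9A.
Offset 6: leading byte 0xF3 = 11110011 → 4-byte char #3 = F3 83 AE B9.
Offset 10: leading byte 0xF0 = 11110000 → 4-byte char #4 = F0 9F 98 B5.
Offset 14: leading byte 0xE1 = 11100001 → 3-byte char #5 = E1 84 87.
Offset 17: leading byte 0x7D = 01111101 → 1-byte char #6 = 7D.
Leading byte 0x7D = 01111101 matches 0xxxxxxx → 1-byte sequence.
Byte 1: 0x7D = 01111101, payload 1111101 (7 bits).
Concatenate: 1111101 = 0x7D (7 bits → U+007D).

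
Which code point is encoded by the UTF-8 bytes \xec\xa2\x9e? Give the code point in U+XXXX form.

U+C89E

Leading byte 0xEC = 11101100 matches 1110xxxx → 3-byte sequence.
Byte 1: 0xEC = 11101100, payload 1100 (4 bits).
Byte 2: 0xA2 = 10100010 (10xxxxxx ✓), payload 100010.
Byte 3: 0x9E = 10011110 (10xxxxxx ✓), payload 011110.
Concatenate: 1100100010011110 = 0xC89E (16 bits → U+C89E).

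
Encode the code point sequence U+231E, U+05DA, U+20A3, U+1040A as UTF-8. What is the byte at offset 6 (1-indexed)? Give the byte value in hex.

0xE2

1-indexed offset 6 is 0-indexed offset 5.
U+231E → 3-byte form E2 8C 9E at offsets 0–2.
U+05DA → 2-byte form D7 9A at offsets 3–4.
U+20A3 → 3-byte form E2 82 A3 at offsets 5–7.
Offset 5 falls in char 3's range; it's byte 1 of E2 82 A3 = 0xE2.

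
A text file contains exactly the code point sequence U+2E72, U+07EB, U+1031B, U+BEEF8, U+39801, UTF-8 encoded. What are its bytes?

U+2E72: 3-byte form → E2 B9 B2.
U+07EB: 2-byte form → DF AB.
U+1031B: 4-byte form → F0 90 8C 9B.
U+BEEF8: 4-byte form → F2 BE BB B8.
U+39801: 4-byte form → F0 B9 A0 81.
Concatenated (17 bytes): E2 B9 B2 DF AB F0 90 8C 9B F2 BE BB B8 F0 B9 A0 81.

E2 B9 B2 DF AB F0 90 8C 9B F2 BE BB B8 F0 B9 A0 81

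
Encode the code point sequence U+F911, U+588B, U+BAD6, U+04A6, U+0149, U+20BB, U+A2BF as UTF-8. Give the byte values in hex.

U+F911: 3-byte form → EF A4 91.
U+588B: 3-byte form → E5 A2 8B.
U+BAD6: 3-byte form → EB AB 96.
U+04A6: 2-byte form → D2 A6.
U+0149: 2-byte form → C5 89.
U+20BB: 3-byte form → E2 82 BB.
U+A2BF: 3-byte form → EA 8A BF.
Concatenated (19 bytes): EF A4 91 E5 A2 8B EB AB 96 D2 A6 C5 89 E2 82 BB EA 8A BF.

EF A4 91 E5 A2 8B EB AB 96 D2 A6 C5 89 E2 82 BB EA 8A BF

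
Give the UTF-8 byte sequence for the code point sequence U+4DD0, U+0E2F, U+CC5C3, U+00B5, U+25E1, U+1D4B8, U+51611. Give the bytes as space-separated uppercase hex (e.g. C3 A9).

E4 B7 90 E0 B8 AF F3 8C 97 83 C2 B5 E2 97 A1 F0 9D 92 B8 F1 91 98 91

U+4DD0: 3-byte form → E4 B7 90.
U+0E2F: 3-byte form → E0 B8 AF.
U+CC5C3: 4-byte form → F3 8C 97 83.
U+00B5: 2-byte form → C2 B5.
U+25E1: 3-byte form → E2 97 A1.
U+1D4B8: 4-byte form → F0 9D 92 B8.
U+51611: 4-byte form → F1 91 98 91.
Concatenated (23 bytes): E4 B7 90 E0 B8 AF F3 8C 97 83 C2 B5 E2 97 A1 F0 9D 92 B8 F1 91 98 91.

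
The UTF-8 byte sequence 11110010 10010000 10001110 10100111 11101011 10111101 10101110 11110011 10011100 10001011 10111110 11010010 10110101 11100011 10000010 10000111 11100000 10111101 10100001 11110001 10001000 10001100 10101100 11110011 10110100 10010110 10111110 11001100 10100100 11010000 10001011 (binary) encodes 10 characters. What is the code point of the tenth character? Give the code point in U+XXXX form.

U+040B

Offset 0: leading byte 0xF2 = 11110010 → 4-byte char #1 = F2 90 8E A7.
Offset 4: leading byte 0xEB = 11101011 → 3-byte char #2 = EB BD AE.
Offset 7: leading byte 0xF3 = 11110011 → 4-byte char #3 = F3 9C 8B BE.
Offset 11: leading byte 0xD2 = 11010010 → 2-byte char #4 = D2 B5.
Offset 13: leading byte 0xE3 = 11100011 → 3-byte char #5 = E3 82 87.
Offset 16: leading byte 0xE0 = 11100000 → 3-byte char #6 = E0 BD A1.
Offset 19: leading byte 0xF1 = 11110001 → 4-byte char #7 = F1 88 8C AC.
Offset 23: leading byte 0xF3 = 11110011 → 4-byte char #8 = F3 B4 96 BE.
Offset 27: leading byte 0xCC = 11001100 → 2-byte char #9 = CC A4.
Offset 29: leading byte 0xD0 = 11010000 → 2-byte char #10 = D0 8B.
Leading byte 0xD0 = 11010000 matches 110xxxxx → 2-byte sequence.
Byte 1: 0xD0 = 11010000, payload 10000 (5 bits).
Byte 2: 0x8B = 10001011 (10xxxxxx ✓), payload 001011.
Concatenate: 10000001011 = 0x40B (11 bits → U+040B).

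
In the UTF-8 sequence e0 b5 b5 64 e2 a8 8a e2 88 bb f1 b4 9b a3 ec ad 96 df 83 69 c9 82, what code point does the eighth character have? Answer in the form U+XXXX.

Offset 0: leading byte 0xE0 = 11100000 → 3-byte char #1 = E0 B5 B5.
Offset 3: leading byte 0x64 = 01100100 → 1-byte char #2 = 64.
Offset 4: leading byte 0xE2 = 11100010 → 3-byte char #3 = E2 A8 8A.
Offset 7: leading byte 0xE2 = 11100010 → 3-byte char #4 = E2 88 BB.
Offset 10: leading byte 0xF1 = 11110001 → 4-byte char #5 = F1 B4 9B A3.
Offset 14: leading byte 0xEC = 11101100 → 3-byte char #6 = EC AD 96.
Offset 17: leading byte 0xDF = 11011111 → 2-byte char #7 = DF 83.
Offset 19: leading byte 0x69 = 01101001 → 1-byte char #8 = 69.
Leading byte 0x69 = 01101001 matches 0xxxxxxx → 1-byte sequence.
Byte 1: 0x69 = 01101001, payload 1101001 (7 bits).
Concatenate: 1101001 = 0x69 (7 bits → U+0069).

U+0069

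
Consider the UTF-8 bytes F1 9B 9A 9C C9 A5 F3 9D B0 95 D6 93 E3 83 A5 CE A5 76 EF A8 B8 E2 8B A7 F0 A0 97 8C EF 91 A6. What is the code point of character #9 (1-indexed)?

Offset 0: leading byte 0xF1 = 11110001 → 4-byte char #1 = F1 9B 9A 9C.
Offset 4: leading byte 0xC9 = 11001001 → 2-byte char #2 = C9 A5.
Offset 6: leading byte 0xF3 = 11110011 → 4-byte char #3 = F3 9D B0 95.
Offset 10: leading byte 0xD6 = 11010110 → 2-byte char #4 = D6 93.
Offset 12: leading byte 0xE3 = 11100011 → 3-byte char #5 = E3 83 A5.
Offset 15: leading byte 0xCE = 11001110 → 2-byte char #6 = CE A5.
Offset 17: leading byte 0x76 = 01110110 → 1-byte char #7 = 76.
Offset 18: leading byte 0xEF = 11101111 → 3-byte char #8 = EF A8 B8.
Offset 21: leading byte 0xE2 = 11100010 → 3-byte char #9 = E2 8B A7.
Leading byte 0xE2 = 11100010 matches 1110xxxx → 3-byte sequence.
Byte 1: 0xE2 = 11100010, payload 0010 (4 bits).
Byte 2: 0x8B = 10001011 (10xxxxxx ✓), payload 001011.
Byte 3: 0xA7 = 10100111 (10xxxxxx ✓), payload 100111.
Concatenate: 0010001011100111 = 0x22E7 (16 bits → U+22E7).

U+22E7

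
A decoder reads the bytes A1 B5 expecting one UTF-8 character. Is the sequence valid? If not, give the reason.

Byte 0xA1 = 10100001 has the form 10xxxxxx — a continuation byte — but there is no preceding leading byte.

invalid (continuation byte with no leading byte)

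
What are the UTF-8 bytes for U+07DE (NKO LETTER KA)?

DF 9E

U+07DE = 0x7DE = 2014 decimal. In range U+0080–U+07FF → 2-byte form: 110xxxxx 10xxxxxx.
Binary (11 bits): 11111011110.
Split 5+6: 11111 | 011110.
Byte 1: 11011111 = 0xDF.
Byte 2: 10011110 = 0x9E.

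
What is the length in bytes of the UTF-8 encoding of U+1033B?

4

U+1033B = 0x1033B. UTF-8 uses 1 byte below 0x80, 2 below 0x800, 3 below 0x10000, 4 up to 0x10FFFF. 0x1033B is in U+10000–U+10FFFF → 4 bytes.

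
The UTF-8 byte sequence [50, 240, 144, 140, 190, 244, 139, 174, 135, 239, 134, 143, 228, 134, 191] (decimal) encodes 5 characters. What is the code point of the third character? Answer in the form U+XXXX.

Offset 0: leading byte 0x32 = 00110010 → 1-byte char #1 = 32.
Offset 1: leading byte 0xF0 = 11110000 → 4-byte char #2 = F0 90 8C BE.
Offset 5: leading byte 0xF4 = 11110100 → 4-byte char #3 = F4 8B AE 87.
Leading byte 0xF4 = 11110100 matches 11110xxx → 4-byte sequence.
Byte 1: 0xF4 = 11110100, payload 100 (3 bits).
Byte 2: 0x8B = 10001011 (10xxxxxx ✓), payload 001011.
Byte 3: 0xAE = 10101110 (10xxxxxx ✓), payload 101110.
Byte 4: 0x87 = 10000111 (10xxxxxx ✓), payload 000111.
Concatenate: 100001011101110000111 = 0x10BB87 (21 bits → U+10BB87).

U+10BB87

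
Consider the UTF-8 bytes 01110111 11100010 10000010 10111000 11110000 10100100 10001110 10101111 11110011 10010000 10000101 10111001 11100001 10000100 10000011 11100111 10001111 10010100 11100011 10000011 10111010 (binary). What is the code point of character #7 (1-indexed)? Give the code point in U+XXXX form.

Offset 0: leading byte 0x77 = 01110111 → 1-byte char #1 = 77.
Offset 1: leading byte 0xE2 = 11100010 → 3-byte char #2 = E2 82 B8.
Offset 4: leading byte 0xF0 = 11110000 → 4-byte char #3 = F0 A4 8E AF.
Offset 8: leading byte 0xF3 = 11110011 → 4-byte char #4 = F3 90 85 B9.
Offset 12: leading byte 0xE1 = 11100001 → 3-byte char #5 = E1 84 83.
Offset 15: leading byte 0xE7 = 11100111 → 3-byte char #6 = E7 8F 94.
Offset 18: leading byte 0xE3 = 11100011 → 3-byte char #7 = E3 83 BA.
Leading byte 0xE3 = 11100011 matches 1110xxxx → 3-byte sequence.
Byte 1: 0xE3 = 11100011, payload 0011 (4 bits).
Byte 2: 0x83 = 10000011 (10xxxxxx ✓), payload 000011.
Byte 3: 0xBA = 10111010 (10xxxxxx ✓), payload 111010.
Concatenate: 0011000011111010 = 0x30FA (16 bits → U+30FA).

U+30FA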